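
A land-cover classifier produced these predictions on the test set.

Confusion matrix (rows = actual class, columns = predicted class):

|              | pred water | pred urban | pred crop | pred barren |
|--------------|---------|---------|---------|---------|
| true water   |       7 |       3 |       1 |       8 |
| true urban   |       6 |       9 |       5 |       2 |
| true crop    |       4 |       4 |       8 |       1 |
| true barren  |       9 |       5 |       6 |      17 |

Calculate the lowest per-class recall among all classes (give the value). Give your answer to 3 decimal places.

Per-class recall (TP/(TP+FN)):
  water: TP=7, FN=3+1+8=12 → 7/19 = 0.3684
  urban: TP=9, FN=6+5+2=13 → 9/22 = 0.4091
  crop: TP=8, FN=4+4+1=9 → 8/17 = 0.4706
  barren: TP=17, FN=9+5+6=20 → 17/37 = 0.4595
Lowest is class 'water' with recall = 0.368.

0.368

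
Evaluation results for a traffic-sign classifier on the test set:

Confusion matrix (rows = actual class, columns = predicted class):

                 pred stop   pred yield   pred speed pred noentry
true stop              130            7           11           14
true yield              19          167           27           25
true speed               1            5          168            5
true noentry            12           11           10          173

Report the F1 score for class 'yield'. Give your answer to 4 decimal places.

0.7804

Take TP from the diagonal, FP from the rest of the 'yield' prediction marginal, FN from the rest of the 'yield' actual marginal.
F1 score = 2·TP/(2·TP+FP+FN).
yield: TP=167, FP=7+5+11=23, FN=19+27+25=71 → 334/428 = 0.78037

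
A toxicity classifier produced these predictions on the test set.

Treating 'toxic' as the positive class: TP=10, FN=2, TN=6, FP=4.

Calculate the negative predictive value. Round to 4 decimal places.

NPV = TN/(TN+FN) = 6/(6+2) = 0.7500

0.7500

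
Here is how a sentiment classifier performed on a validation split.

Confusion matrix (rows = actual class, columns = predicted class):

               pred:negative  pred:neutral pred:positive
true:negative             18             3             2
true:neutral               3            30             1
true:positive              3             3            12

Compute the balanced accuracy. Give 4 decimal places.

Balanced accuracy = mean of per-class recall.
  negative: recall = 18/23 = 0.78261
  neutral: recall = 30/34 = 0.88235
  positive: recall = 12/18 = 0.66667
Mean = (0.78261 + 0.88235 + 0.66667) / 3 = 0.7772

0.7772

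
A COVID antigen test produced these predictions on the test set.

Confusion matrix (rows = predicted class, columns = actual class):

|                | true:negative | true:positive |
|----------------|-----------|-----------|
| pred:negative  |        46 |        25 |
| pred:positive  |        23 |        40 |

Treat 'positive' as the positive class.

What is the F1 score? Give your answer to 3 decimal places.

Precision = TP/(TP+FP) = 40/63 = 0.6349
Recall = TP/(TP+FN) = 40/65 = 0.6154
F1 = 2·TP/(2·TP+FP+FN) = 80/128 = 0.625

0.625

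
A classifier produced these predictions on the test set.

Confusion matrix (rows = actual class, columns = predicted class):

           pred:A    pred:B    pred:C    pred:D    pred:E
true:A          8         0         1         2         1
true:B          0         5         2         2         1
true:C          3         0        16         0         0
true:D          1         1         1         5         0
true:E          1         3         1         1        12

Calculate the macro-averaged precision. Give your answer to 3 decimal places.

0.658

Per-class precision (TP/(TP+FP)):
  A: TP=8, FP=0+3+1+1=5 → 8/13 = 0.6154
  B: TP=5, FP=0+0+1+3=4 → 5/9 = 0.5556
  C: TP=16, FP=1+2+1+1=5 → 16/21 = 0.7619
  D: TP=5, FP=2+2+0+1=5 → 5/10 = 0.5000
  E: TP=12, FP=1+1+0+0=2 → 12/14 = 0.8571
Macro-precision = mean = (0.6154 + 0.5556 + 0.7619 + 0.5000 + 0.8571) / 5 = 0.658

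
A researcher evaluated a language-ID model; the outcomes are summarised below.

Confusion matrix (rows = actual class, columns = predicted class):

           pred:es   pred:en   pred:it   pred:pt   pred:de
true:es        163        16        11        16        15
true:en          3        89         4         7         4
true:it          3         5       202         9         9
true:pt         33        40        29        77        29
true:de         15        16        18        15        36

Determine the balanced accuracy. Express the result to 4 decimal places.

Balanced accuracy = mean of per-class recall.
  es: recall = 163/221 = 0.73756
  en: recall = 89/107 = 0.83178
  it: recall = 202/228 = 0.88596
  pt: recall = 77/208 = 0.37019
  de: recall = 36/100 = 0.36000
Mean = (0.73756 + 0.83178 + 0.88596 + 0.37019 + 0.36000) / 5 = 0.6371

0.6371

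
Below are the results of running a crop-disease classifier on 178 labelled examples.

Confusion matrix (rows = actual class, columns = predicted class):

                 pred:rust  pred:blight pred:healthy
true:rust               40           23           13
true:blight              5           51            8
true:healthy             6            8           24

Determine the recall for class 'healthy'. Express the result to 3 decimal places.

0.632

One-vs-rest for 'healthy': TP = diagonal; FP = other classes predicted 'healthy'; FN = 'healthy' predicted as other.
recall = TP/(TP+FN).
healthy: TP=24, FN=6+8=14 → 24/38 = 0.6316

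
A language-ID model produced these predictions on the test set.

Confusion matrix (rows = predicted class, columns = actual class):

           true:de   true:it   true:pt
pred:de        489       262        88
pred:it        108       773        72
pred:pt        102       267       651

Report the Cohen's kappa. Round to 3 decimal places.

0.519

Observed agreement pₒ = trace/N = 1913/2812 = 0.6803
Expected agreement pₑ = Σ (rowᵢ·colᵢ)/N² = (699·839 + 1302·953 + 811·1020)/2812² = 0.3357
κ = (pₒ − pₑ)/(1 − pₑ) = (0.6803 − 0.3357)/(1 − 0.3357) = 0.519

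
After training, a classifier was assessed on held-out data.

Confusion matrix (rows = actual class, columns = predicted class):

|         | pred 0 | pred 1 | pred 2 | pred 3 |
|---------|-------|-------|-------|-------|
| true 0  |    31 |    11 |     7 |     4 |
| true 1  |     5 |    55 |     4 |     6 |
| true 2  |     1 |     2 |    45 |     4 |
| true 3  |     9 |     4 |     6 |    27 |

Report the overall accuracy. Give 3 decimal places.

0.715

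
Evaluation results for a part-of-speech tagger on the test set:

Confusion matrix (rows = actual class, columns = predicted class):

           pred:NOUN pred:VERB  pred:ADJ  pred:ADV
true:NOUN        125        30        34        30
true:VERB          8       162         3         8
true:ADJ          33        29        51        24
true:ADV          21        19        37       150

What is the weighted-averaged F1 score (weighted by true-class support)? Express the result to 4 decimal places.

Per-class F1 score (2·TP/(2·TP+FP+FN)):
  NOUN: TP=125, FP=8+33+21=62, FN=30+34+30=94 → 250/406 = 0.61576
  VERB: TP=162, FP=30+29+19=78, FN=8+3+8=19 → 324/421 = 0.76960
  ADJ: TP=51, FP=34+3+37=74, FN=33+29+24=86 → 102/262 = 0.38931
  ADV: TP=150, FP=30+8+24=62, FN=21+19+37=77 → 300/439 = 0.68337
Weighted-F1 score = Σ (supportᵢ/N)·F1 scoreᵢ with N=764: (219/764)·0.61576 + (181/764)·0.76960 + (137/764)·0.38931 + (227/764)·0.68337 = 0.6317

0.6317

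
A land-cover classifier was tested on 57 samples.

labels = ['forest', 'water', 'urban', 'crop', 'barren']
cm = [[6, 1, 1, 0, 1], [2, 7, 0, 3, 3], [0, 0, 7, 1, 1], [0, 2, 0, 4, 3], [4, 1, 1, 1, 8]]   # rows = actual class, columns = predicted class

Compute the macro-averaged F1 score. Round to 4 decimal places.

Per-class F1 score (2·TP/(2·TP+FP+FN)):
  forest: TP=6, FP=2+0+0+4=6, FN=1+1+0+1=3 → 12/21 = 0.57143
  water: TP=7, FP=1+0+2+1=4, FN=2+0+3+3=8 → 14/26 = 0.53846
  urban: TP=7, FP=1+0+0+1=2, FN=0+0+1+1=2 → 14/18 = 0.77778
  crop: TP=4, FP=0+3+1+1=5, FN=0+2+0+3=5 → 8/18 = 0.44444
  barren: TP=8, FP=1+3+1+3=8, FN=4+1+1+1=7 → 16/31 = 0.51613
Macro-F1 score = mean = (0.57143 + 0.53846 + 0.77778 + 0.44444 + 0.51613) / 5 = 0.5696

0.5696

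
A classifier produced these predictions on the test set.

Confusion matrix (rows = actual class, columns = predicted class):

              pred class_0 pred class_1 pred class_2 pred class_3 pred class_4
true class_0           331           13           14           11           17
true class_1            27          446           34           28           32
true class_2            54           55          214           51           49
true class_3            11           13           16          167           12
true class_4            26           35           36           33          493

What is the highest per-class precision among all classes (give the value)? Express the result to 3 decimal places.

0.818

Per-class precision (TP/(TP+FP)):
  class_0: TP=331, FP=27+54+11+26=118 → 331/449 = 0.7372
  class_1: TP=446, FP=13+55+13+35=116 → 446/562 = 0.7936
  class_2: TP=214, FP=14+34+16+36=100 → 214/314 = 0.6815
  class_3: TP=167, FP=11+28+51+33=123 → 167/290 = 0.5759
  class_4: TP=493, FP=17+32+49+12=110 → 493/603 = 0.8176
Highest is class 'class_4' with precision = 0.818.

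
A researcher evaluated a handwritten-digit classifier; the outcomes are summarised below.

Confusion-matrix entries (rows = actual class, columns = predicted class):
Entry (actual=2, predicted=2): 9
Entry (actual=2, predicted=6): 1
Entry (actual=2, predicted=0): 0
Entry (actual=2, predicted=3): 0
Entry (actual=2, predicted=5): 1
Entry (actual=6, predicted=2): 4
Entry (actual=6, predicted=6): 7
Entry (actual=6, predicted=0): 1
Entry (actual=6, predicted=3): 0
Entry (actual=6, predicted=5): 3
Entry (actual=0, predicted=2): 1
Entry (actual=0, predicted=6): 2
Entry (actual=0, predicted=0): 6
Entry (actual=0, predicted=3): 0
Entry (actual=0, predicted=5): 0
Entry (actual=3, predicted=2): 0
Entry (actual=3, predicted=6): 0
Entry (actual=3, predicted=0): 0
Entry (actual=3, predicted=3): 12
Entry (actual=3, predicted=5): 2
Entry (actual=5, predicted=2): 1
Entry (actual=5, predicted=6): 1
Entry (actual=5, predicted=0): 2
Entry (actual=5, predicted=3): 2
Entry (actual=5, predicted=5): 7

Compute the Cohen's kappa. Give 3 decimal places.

Observed agreement pₒ = trace/N = 41/62 = 0.6613
Expected agreement pₑ = Σ (rowᵢ·colᵢ)/N² = (11·15 + 15·11 + 9·9 + 14·14 + 13·13)/62² = 0.2019
κ = (pₒ − pₑ)/(1 − pₑ) = (0.6613 − 0.2019)/(1 − 0.2019) = 0.576

0.576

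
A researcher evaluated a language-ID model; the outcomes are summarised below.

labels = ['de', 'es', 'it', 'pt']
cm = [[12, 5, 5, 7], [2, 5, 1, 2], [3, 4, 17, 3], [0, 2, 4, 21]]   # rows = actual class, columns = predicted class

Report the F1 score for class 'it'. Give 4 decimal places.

0.6296

F1 score = 2·TP/(2·TP+FP+FN).
it: TP=17, FP=5+1+4=10, FN=3+4+3=10 → 34/54 = 0.62963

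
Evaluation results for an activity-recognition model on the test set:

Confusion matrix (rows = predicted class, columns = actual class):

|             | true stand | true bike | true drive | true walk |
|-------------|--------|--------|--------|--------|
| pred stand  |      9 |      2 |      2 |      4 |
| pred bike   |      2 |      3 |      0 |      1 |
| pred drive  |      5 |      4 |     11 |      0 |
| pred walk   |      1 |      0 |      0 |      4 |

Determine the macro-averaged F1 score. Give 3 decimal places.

Per-class F1 score (2·TP/(2·TP+FP+FN)):
  stand: TP=9, FP=2+2+4=8, FN=2+5+1=8 → 18/34 = 0.5294
  bike: TP=3, FP=2+0+1=3, FN=2+4+0=6 → 6/15 = 0.4000
  drive: TP=11, FP=5+4+0=9, FN=2+0+0=2 → 22/33 = 0.6667
  walk: TP=4, FP=1+0+0=1, FN=4+1+0=5 → 8/14 = 0.5714
Macro-F1 score = mean = (0.5294 + 0.4000 + 0.6667 + 0.5714) / 4 = 0.542

0.542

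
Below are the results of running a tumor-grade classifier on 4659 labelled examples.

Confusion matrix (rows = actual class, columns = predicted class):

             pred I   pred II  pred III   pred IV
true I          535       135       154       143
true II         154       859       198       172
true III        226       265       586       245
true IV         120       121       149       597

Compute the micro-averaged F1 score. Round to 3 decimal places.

Micro-averaging pools counts across classes: ΣTP=2577, ΣFP=2082, ΣFN=2082.
Micro-F1 score = 2·TP/(2·TP+FP+FN) on pooled counts = 0.553 (equals overall accuracy in single-label multiclass).

0.553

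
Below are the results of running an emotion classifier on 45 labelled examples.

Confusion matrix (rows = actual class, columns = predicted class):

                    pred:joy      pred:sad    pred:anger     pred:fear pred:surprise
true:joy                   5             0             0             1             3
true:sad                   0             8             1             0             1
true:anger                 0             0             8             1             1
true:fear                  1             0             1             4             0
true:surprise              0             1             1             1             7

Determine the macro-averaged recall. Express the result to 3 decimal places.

Per-class recall (TP/(TP+FN)):
  joy: TP=5, FN=0+0+1+3=4 → 5/9 = 0.5556
  sad: TP=8, FN=0+1+0+1=2 → 8/10 = 0.8000
  anger: TP=8, FN=0+0+1+1=2 → 8/10 = 0.8000
  fear: TP=4, FN=1+0+1+0=2 → 4/6 = 0.6667
  surprise: TP=7, FN=0+1+1+1=3 → 7/10 = 0.7000
Macro-recall = mean = (0.5556 + 0.8000 + 0.8000 + 0.6667 + 0.7000) / 5 = 0.704

0.704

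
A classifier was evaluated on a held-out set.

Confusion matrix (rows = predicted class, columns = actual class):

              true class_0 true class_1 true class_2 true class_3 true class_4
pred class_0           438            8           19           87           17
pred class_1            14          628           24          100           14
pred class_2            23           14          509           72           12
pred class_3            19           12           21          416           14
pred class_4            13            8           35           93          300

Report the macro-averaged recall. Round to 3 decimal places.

Per-class recall (TP/(TP+FN)):
  class_0: TP=438, FN=14+23+19+13=69 → 438/507 = 0.8639
  class_1: TP=628, FN=8+14+12+8=42 → 628/670 = 0.9373
  class_2: TP=509, FN=19+24+21+35=99 → 509/608 = 0.8372
  class_3: TP=416, FN=87+100+72+93=352 → 416/768 = 0.5417
  class_4: TP=300, FN=17+14+12+14=57 → 300/357 = 0.8403
Macro-recall = mean = (0.8639 + 0.9373 + 0.8372 + 0.5417 + 0.8403) / 5 = 0.804

0.804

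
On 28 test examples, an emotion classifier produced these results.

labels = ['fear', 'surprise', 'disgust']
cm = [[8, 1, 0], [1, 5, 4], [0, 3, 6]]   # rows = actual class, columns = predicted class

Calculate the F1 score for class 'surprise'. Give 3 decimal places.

0.526

F1 score = 2·TP/(2·TP+FP+FN).
surprise: TP=5, FP=1+3=4, FN=1+4=5 → 10/19 = 0.5263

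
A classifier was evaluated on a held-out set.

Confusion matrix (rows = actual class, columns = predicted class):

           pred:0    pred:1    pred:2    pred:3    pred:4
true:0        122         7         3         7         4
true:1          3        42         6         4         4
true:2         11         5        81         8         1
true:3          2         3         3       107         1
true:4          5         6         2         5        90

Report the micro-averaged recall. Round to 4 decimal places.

0.8308

Micro-averaging pools counts across classes: ΣTP=442, ΣFP=90, ΣFN=90.
Micro-recall = TP/(TP+FN) on pooled counts = 0.8308 (equals overall accuracy in single-label multiclass).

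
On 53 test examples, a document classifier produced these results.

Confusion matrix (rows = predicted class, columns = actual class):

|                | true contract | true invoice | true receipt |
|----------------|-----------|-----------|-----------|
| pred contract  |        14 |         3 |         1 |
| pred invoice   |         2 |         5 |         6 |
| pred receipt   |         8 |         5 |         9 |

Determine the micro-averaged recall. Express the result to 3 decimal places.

Micro-averaging pools counts across classes: ΣTP=28, ΣFP=25, ΣFN=25.
Micro-recall = TP/(TP+FN) on pooled counts = 0.528 (equals overall accuracy in single-label multiclass).

0.528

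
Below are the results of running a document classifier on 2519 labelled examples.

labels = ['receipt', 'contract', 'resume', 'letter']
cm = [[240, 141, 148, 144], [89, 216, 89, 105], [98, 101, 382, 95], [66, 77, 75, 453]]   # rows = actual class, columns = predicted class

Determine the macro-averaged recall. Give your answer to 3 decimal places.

0.507

Per-class recall (TP/(TP+FN)):
  receipt: TP=240, FN=141+148+144=433 → 240/673 = 0.3566
  contract: TP=216, FN=89+89+105=283 → 216/499 = 0.4329
  resume: TP=382, FN=98+101+95=294 → 382/676 = 0.5651
  letter: TP=453, FN=66+77+75=218 → 453/671 = 0.6751
Macro-recall = mean = (0.3566 + 0.4329 + 0.5651 + 0.6751) / 4 = 0.507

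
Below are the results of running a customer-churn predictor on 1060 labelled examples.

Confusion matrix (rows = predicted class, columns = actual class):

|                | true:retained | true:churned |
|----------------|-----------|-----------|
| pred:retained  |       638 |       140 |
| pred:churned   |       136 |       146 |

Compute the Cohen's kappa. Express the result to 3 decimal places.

0.336

Observed agreement pₒ = trace/N = 784/1060 = 0.7396
Expected agreement pₑ = Σ (rowᵢ·colᵢ)/N² = (774·778 + 286·282)/1060² = 0.6077
κ = (pₒ − pₑ)/(1 − pₑ) = (0.7396 − 0.6077)/(1 − 0.6077) = 0.336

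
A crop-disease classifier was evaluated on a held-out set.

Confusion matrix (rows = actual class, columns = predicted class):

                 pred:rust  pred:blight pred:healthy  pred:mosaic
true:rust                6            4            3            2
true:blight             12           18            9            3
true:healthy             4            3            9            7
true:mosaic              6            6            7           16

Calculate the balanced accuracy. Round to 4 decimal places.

0.4193

Balanced accuracy = mean of per-class recall.
  rust: recall = 6/15 = 0.40000
  blight: recall = 18/42 = 0.42857
  healthy: recall = 9/23 = 0.39130
  mosaic: recall = 16/35 = 0.45714
Mean = (0.40000 + 0.42857 + 0.39130 + 0.45714) / 4 = 0.4193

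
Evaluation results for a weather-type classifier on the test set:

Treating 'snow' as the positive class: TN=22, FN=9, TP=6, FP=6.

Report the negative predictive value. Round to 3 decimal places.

0.710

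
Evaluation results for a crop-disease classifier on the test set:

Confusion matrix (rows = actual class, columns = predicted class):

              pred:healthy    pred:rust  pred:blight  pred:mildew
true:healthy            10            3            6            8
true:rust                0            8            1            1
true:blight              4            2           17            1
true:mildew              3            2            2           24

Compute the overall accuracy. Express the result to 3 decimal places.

Accuracy = trace / total = (10+8+17+24=59) / 92 = 59/92 = 0.641

0.641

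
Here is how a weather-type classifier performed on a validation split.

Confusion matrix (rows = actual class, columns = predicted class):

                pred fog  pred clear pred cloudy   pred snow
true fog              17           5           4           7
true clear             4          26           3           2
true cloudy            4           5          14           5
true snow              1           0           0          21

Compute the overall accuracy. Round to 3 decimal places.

Accuracy = trace / total = (17+26+14+21=78) / 118 = 78/118 = 0.661

0.661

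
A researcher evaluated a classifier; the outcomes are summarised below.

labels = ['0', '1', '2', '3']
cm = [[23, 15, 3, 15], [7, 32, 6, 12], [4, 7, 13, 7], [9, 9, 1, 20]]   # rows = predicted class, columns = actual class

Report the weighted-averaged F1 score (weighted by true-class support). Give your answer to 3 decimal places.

0.480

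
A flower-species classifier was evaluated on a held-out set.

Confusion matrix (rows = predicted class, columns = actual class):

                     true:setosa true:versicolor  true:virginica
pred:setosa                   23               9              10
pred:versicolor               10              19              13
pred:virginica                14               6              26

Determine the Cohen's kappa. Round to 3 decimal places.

Observed agreement pₒ = trace/N = 68/130 = 0.5231
Expected agreement pₑ = Σ (rowᵢ·colᵢ)/N² = (47·42 + 34·42 + 49·46)/130² = 0.3347
κ = (pₒ − pₑ)/(1 − pₑ) = (0.5231 − 0.3347)/(1 − 0.3347) = 0.283

0.283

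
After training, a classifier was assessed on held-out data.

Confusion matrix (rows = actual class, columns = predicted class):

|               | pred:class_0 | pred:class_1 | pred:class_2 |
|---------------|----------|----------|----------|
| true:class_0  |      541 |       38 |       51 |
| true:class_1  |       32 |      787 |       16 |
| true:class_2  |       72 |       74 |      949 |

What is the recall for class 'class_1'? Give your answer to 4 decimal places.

0.9425

recall = TP/(TP+FN).
class_1: TP=787, FN=32+16=48 → 787/835 = 0.94251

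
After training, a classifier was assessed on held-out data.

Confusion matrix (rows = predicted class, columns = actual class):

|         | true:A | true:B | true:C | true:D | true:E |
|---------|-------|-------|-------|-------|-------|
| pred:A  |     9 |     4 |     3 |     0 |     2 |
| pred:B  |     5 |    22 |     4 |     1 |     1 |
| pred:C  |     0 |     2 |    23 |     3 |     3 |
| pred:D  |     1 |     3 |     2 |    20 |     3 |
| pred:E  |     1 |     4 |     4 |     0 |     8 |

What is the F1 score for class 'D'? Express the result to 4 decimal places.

Take TP from the diagonal, FP from the rest of the 'D' prediction marginal, FN from the rest of the 'D' actual marginal.
F1 score = 2·TP/(2·TP+FP+FN).
D: TP=20, FP=1+3+2+3=9, FN=0+1+3+0=4 → 40/53 = 0.75472

0.7547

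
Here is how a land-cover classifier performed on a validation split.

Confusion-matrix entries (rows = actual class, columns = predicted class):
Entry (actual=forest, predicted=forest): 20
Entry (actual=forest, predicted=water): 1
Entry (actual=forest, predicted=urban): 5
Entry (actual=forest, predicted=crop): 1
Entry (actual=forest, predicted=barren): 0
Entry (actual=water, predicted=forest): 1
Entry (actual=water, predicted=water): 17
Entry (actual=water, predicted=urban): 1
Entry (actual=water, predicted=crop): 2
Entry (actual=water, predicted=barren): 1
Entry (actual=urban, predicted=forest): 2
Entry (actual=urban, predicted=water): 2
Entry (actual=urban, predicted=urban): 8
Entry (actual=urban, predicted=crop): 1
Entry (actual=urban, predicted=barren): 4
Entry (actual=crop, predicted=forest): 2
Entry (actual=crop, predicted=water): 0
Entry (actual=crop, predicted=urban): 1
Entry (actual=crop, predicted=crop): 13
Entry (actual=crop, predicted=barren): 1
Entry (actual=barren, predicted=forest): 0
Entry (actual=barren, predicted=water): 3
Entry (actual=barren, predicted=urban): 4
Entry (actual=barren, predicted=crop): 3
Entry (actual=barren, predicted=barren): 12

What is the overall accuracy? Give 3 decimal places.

Accuracy = trace / total = (20+17+8+13+12=70) / 105 = 70/105 = 0.667

0.667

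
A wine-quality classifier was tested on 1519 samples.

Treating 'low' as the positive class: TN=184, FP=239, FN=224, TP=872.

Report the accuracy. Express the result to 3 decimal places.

Accuracy = (TP+TN)/N = (872+184)/1519 = 0.695

0.695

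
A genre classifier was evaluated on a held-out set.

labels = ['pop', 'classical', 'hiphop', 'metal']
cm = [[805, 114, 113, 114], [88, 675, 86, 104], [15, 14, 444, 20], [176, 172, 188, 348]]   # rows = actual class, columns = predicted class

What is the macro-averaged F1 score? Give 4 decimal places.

0.6416

Per-class F1 score (2·TP/(2·TP+FP+FN)):
  pop: TP=805, FP=88+15+176=279, FN=114+113+114=341 → 1610/2230 = 0.72197
  classical: TP=675, FP=114+14+172=300, FN=88+86+104=278 → 1350/1928 = 0.70021
  hiphop: TP=444, FP=113+86+188=387, FN=15+14+20=49 → 888/1324 = 0.67069
  metal: TP=348, FP=114+104+20=238, FN=176+172+188=536 → 696/1470 = 0.47347
Macro-F1 score = mean = (0.72197 + 0.70021 + 0.67069 + 0.47347) / 4 = 0.6416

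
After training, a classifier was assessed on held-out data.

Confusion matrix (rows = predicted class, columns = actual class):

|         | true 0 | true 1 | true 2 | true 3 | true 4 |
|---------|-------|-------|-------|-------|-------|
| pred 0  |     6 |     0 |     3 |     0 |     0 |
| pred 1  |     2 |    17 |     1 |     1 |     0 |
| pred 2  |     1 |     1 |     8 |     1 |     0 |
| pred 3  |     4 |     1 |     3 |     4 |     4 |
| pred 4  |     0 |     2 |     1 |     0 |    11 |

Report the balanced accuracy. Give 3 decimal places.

Balanced accuracy = mean of per-class recall.
  0: recall = 6/13 = 0.4615
  1: recall = 17/21 = 0.8095
  2: recall = 8/16 = 0.5000
  3: recall = 4/6 = 0.6667
  4: recall = 11/15 = 0.7333
Mean = (0.4615 + 0.8095 + 0.5000 + 0.6667 + 0.7333) / 5 = 0.634

0.634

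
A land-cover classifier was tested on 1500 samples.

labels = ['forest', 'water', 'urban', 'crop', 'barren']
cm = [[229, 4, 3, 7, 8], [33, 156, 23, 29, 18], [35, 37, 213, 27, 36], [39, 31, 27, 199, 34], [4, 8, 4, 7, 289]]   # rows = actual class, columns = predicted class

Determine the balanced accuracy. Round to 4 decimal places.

Balanced accuracy = mean of per-class recall.
  forest: recall = 229/251 = 0.91235
  water: recall = 156/259 = 0.60232
  urban: recall = 213/348 = 0.61207
  crop: recall = 199/330 = 0.60303
  barren: recall = 289/312 = 0.92628
Mean = (0.91235 + 0.60232 + 0.61207 + 0.60303 + 0.92628) / 5 = 0.7312

0.7312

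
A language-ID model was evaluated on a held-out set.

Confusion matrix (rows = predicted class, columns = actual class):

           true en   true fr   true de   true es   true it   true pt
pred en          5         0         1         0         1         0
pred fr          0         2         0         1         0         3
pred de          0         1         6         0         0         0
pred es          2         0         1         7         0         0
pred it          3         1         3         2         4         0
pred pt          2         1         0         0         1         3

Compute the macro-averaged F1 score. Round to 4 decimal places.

0.5232

Per-class F1 score (2·TP/(2·TP+FP+FN)):
  en: TP=5, FP=0+1+0+1+0=2, FN=0+0+2+3+2=7 → 10/19 = 0.52632
  fr: TP=2, FP=0+0+1+0+3=4, FN=0+1+0+1+1=3 → 4/11 = 0.36364
  de: TP=6, FP=0+1+0+0+0=1, FN=1+0+1+3+0=5 → 12/18 = 0.66667
  es: TP=7, FP=2+0+1+0+0=3, FN=0+1+0+2+0=3 → 14/20 = 0.70000
  it: TP=4, FP=3+1+3+2+0=9, FN=1+0+0+0+1=2 → 8/19 = 0.42105
  pt: TP=3, FP=2+1+0+0+1=4, FN=0+3+0+0+0=3 → 6/13 = 0.46154
Macro-F1 score = mean = (0.52632 + 0.36364 + 0.66667 + 0.70000 + 0.42105 + 0.46154) / 6 = 0.5232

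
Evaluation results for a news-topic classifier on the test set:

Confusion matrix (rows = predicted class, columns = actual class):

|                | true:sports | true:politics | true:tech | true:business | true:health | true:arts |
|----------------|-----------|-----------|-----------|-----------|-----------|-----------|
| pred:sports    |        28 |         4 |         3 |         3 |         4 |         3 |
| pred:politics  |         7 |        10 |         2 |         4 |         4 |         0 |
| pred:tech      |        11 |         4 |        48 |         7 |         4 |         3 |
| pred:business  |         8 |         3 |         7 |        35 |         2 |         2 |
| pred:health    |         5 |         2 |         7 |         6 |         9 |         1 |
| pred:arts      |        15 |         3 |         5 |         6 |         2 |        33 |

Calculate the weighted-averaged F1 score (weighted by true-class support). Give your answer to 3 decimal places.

0.538

Per-class F1 score (2·TP/(2·TP+FP+FN)):
  sports: TP=28, FP=4+3+3+4+3=17, FN=7+11+8+5+15=46 → 56/119 = 0.4706
  politics: TP=10, FP=7+2+4+4+0=17, FN=4+4+3+2+3=16 → 20/53 = 0.3774
  tech: TP=48, FP=11+4+7+4+3=29, FN=3+2+7+7+5=24 → 96/149 = 0.6443
  business: TP=35, FP=8+3+7+2+2=22, FN=3+4+7+6+6=26 → 70/118 = 0.5932
  health: TP=9, FP=5+2+7+6+1=21, FN=4+4+4+2+2=16 → 18/55 = 0.3273
  arts: TP=33, FP=15+3+5+6+2=31, FN=3+0+3+2+1=9 → 66/106 = 0.6226
Weighted-F1 score = Σ (supportᵢ/N)·F1 scoreᵢ with N=300: (74/300)·0.4706 + (26/300)·0.3774 + (72/300)·0.6443 + (61/300)·0.5932 + (25/300)·0.3273 + (42/300)·0.6226 = 0.538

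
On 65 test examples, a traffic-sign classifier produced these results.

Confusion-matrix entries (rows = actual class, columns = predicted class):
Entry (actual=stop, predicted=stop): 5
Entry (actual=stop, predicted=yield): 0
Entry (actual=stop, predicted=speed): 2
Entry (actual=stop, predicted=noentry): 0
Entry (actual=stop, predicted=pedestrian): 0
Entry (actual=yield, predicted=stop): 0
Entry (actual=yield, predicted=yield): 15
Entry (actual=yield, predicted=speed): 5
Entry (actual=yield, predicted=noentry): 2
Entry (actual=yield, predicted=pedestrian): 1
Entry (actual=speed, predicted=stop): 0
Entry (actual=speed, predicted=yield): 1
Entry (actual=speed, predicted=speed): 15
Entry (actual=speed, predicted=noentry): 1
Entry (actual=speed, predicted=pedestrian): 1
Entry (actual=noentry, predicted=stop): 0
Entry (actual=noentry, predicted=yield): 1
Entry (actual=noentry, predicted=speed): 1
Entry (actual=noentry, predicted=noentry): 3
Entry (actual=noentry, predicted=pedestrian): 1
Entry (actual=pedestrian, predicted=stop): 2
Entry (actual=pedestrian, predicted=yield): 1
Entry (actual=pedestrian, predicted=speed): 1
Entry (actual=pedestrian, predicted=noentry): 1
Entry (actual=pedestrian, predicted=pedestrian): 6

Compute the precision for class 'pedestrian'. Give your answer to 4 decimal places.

0.6667

Treat 'pedestrian' as positive and all other classes as negative.
precision = TP/(TP+FP).
pedestrian: TP=6, FP=0+1+1+1=3 → 6/9 = 0.66667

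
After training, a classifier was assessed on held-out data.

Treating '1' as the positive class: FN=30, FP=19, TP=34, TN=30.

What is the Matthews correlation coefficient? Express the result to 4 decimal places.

MCC = (TP·TN − FP·FN) / √((TP+FP)(TP+FN)(TN+FP)(TN+FN))
Numerator = 34·30 − 19·30 = 450
Denominator = √(53·64·49·60) = √9972480 = 3157.9234
MCC = 450 / 3157.9234 = 0.1425

0.1425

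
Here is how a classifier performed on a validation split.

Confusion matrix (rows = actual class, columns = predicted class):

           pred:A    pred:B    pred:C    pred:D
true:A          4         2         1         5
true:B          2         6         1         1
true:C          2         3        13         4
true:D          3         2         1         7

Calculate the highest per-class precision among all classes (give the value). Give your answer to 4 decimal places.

0.8125

Per-class precision (TP/(TP+FP)):
  A: TP=4, FP=2+2+3=7 → 4/11 = 0.36364
  B: TP=6, FP=2+3+2=7 → 6/13 = 0.46154
  C: TP=13, FP=1+1+1=3 → 13/16 = 0.81250
  D: TP=7, FP=5+1+4=10 → 7/17 = 0.41176
Highest is class 'C' with precision = 0.8125.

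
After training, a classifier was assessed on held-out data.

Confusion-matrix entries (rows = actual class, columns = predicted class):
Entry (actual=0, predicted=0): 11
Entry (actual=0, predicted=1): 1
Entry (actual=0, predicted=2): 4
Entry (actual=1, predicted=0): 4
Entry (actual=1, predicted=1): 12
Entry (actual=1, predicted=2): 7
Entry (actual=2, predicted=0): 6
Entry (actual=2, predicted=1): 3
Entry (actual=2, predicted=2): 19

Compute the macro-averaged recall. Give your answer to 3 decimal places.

0.629

Per-class recall (TP/(TP+FN)):
  0: TP=11, FN=1+4=5 → 11/16 = 0.6875
  1: TP=12, FN=4+7=11 → 12/23 = 0.5217
  2: TP=19, FN=6+3=9 → 19/28 = 0.6786
Macro-recall = mean = (0.6875 + 0.5217 + 0.6786) / 3 = 0.629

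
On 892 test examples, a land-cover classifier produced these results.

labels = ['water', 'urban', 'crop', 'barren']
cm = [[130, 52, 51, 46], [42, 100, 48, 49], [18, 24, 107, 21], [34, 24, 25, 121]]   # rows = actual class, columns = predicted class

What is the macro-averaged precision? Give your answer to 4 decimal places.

Per-class precision (TP/(TP+FP)):
  water: TP=130, FP=42+18+34=94 → 130/224 = 0.58036
  urban: TP=100, FP=52+24+24=100 → 100/200 = 0.50000
  crop: TP=107, FP=51+48+25=124 → 107/231 = 0.46320
  barren: TP=121, FP=46+49+21=116 → 121/237 = 0.51055
Macro-precision = mean = (0.58036 + 0.50000 + 0.46320 + 0.51055) / 4 = 0.5135

0.5135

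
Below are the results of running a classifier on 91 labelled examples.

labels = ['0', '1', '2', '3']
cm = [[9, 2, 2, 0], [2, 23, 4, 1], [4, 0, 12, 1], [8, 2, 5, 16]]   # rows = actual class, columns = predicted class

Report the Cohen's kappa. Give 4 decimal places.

Observed agreement pₒ = trace/N = 60/91 = 0.65934
Expected agreement pₑ = Σ (rowᵢ·colᵢ)/N² = (13·23 + 30·27 + 17·23 + 31·18)/91² = 0.24852
κ = (pₒ − pₑ)/(1 − pₑ) = (0.65934 − 0.24852)/(1 − 0.24852) = 0.5467

0.5467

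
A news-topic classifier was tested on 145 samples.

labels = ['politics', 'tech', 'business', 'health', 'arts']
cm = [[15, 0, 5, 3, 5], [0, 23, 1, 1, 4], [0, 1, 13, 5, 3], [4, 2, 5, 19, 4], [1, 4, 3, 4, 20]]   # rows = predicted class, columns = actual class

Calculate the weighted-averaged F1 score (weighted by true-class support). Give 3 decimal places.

Per-class F1 score (2·TP/(2·TP+FP+FN)):
  politics: TP=15, FP=0+5+3+5=13, FN=0+0+4+1=5 → 30/48 = 0.6250
  tech: TP=23, FP=0+1+1+4=6, FN=0+1+2+4=7 → 46/59 = 0.7797
  business: TP=13, FP=0+1+5+3=9, FN=5+1+5+3=14 → 26/49 = 0.5306
  health: TP=19, FP=4+2+5+4=15, FN=3+1+5+4=13 → 38/66 = 0.5758
  arts: TP=20, FP=1+4+3+4=12, FN=5+4+3+4=16 → 40/68 = 0.5882
Weighted-F1 score = Σ (supportᵢ/N)·F1 scoreᵢ with N=145: (20/145)·0.6250 + (30/145)·0.7797 + (27/145)·0.5306 + (32/145)·0.5758 + (36/145)·0.5882 = 0.619

0.619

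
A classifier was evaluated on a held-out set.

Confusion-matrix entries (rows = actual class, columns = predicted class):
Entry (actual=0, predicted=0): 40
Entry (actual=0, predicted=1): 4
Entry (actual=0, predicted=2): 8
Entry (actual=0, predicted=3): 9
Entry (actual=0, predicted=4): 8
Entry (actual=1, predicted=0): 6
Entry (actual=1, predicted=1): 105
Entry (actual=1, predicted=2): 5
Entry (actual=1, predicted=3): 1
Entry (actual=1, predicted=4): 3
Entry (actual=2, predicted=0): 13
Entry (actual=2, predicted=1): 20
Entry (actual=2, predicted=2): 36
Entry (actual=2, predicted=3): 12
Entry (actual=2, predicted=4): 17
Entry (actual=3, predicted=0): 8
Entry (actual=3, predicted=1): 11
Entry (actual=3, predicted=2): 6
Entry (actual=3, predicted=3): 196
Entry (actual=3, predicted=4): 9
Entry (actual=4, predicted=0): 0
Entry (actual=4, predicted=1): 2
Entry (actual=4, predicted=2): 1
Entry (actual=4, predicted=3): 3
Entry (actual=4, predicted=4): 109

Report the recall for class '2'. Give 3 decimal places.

0.367

Take TP from the diagonal, FP from the rest of the '2' prediction marginal, FN from the rest of the '2' actual marginal.
recall = TP/(TP+FN).
2: TP=36, FN=13+20+12+17=62 → 36/98 = 0.3673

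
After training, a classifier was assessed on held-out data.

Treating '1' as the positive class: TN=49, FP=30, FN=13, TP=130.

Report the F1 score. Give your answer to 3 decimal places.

Precision = TP/(TP+FP) = 130/160 = 0.8125
Recall = TP/(TP+FN) = 130/143 = 0.9091
F1 = 2·TP/(2·TP+FP+FN) = 260/303 = 0.858

0.858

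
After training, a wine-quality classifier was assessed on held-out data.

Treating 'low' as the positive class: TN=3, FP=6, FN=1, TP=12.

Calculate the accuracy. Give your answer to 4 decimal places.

Accuracy = (TP+TN)/N = (12+3)/22 = 0.6818

0.6818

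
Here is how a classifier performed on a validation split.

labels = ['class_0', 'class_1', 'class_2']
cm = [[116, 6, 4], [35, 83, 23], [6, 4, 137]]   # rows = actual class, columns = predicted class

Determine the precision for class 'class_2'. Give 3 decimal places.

0.835

Treat 'class_2' as positive and all other classes as negative.
precision = TP/(TP+FP).
class_2: TP=137, FP=4+23=27 → 137/164 = 0.8354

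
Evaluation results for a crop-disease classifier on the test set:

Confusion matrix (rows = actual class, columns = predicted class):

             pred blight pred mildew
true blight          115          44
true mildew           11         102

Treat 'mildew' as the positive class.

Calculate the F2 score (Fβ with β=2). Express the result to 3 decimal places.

0.853

Fβ = (1+β²)·TP / ((1+β²)·TP + β²·FN + FP), with β²=4
= 5·102 / (5·102 + 4·11 + 44) = 0.853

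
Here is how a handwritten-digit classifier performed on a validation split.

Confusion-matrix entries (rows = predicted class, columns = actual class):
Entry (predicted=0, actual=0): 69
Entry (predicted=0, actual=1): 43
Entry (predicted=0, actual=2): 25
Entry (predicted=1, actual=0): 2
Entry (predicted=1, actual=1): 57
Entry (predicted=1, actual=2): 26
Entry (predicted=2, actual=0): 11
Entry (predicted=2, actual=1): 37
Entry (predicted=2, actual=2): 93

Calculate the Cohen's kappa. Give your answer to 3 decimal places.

Observed agreement pₒ = trace/N = 219/363 = 0.6033
Expected agreement pₑ = Σ (rowᵢ·colᵢ)/N² = (82·137 + 137·85 + 144·141)/363² = 0.3277
κ = (pₒ − pₑ)/(1 − pₑ) = (0.6033 − 0.3277)/(1 − 0.3277) = 0.410

0.410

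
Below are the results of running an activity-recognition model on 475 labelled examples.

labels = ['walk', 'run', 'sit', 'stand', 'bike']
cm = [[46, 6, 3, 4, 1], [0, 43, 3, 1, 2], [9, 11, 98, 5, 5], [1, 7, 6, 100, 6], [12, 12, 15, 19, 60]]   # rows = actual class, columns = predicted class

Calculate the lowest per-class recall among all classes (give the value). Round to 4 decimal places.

Per-class recall (TP/(TP+FN)):
  walk: TP=46, FN=6+3+4+1=14 → 46/60 = 0.76667
  run: TP=43, FN=0+3+1+2=6 → 43/49 = 0.87755
  sit: TP=98, FN=9+11+5+5=30 → 98/128 = 0.76563
  stand: TP=100, FN=1+7+6+6=20 → 100/120 = 0.83333
  bike: TP=60, FN=12+12+15+19=58 → 60/118 = 0.50847
Lowest is class 'bike' with recall = 0.5085.

0.5085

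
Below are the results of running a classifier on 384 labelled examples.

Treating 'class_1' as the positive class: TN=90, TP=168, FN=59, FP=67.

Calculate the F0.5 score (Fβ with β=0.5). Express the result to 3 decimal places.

Fβ = (1+β²)·TP / ((1+β²)·TP + β²·FN + FP), with β²=1/4
= 1.25·168 / (1.25·168 + 0.25·59 + 67) = 0.720

0.720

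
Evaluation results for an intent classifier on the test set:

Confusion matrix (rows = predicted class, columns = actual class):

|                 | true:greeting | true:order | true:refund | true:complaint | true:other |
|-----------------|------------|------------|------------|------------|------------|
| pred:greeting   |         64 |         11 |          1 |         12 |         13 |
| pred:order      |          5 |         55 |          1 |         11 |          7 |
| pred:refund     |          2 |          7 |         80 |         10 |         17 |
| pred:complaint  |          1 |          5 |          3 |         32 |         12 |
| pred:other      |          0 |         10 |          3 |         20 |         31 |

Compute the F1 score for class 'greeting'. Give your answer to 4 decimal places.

One-vs-rest for 'greeting': TP = diagonal; FP = other classes predicted 'greeting'; FN = 'greeting' predicted as other.
F1 score = 2·TP/(2·TP+FP+FN).
greeting: TP=64, FP=11+1+12+13=37, FN=5+2+1+0=8 → 128/173 = 0.73988

0.7399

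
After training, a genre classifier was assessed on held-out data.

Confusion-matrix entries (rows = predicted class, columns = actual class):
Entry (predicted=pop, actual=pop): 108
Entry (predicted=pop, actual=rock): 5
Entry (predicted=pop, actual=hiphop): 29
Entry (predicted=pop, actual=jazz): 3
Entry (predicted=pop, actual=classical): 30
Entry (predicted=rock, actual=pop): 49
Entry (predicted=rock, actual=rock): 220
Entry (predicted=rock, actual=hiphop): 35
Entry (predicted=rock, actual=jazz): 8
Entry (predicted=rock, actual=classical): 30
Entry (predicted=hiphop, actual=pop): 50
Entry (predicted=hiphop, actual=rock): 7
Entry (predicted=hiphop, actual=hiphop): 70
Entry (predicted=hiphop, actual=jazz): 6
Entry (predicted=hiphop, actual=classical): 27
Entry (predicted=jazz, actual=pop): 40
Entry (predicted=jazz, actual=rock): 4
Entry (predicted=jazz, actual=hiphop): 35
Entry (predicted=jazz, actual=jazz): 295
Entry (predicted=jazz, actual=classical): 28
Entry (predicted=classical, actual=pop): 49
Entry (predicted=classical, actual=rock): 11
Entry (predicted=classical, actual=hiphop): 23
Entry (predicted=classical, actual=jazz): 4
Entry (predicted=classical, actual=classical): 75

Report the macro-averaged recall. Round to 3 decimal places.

Per-class recall (TP/(TP+FN)):
  pop: TP=108, FN=49+50+40+49=188 → 108/296 = 0.3649
  rock: TP=220, FN=5+7+4+11=27 → 220/247 = 0.8907
  hiphop: TP=70, FN=29+35+35+23=122 → 70/192 = 0.3646
  jazz: TP=295, FN=3+8+6+4=21 → 295/316 = 0.9335
  classical: TP=75, FN=30+30+27+28=115 → 75/190 = 0.3947
Macro-recall = mean = (0.3649 + 0.8907 + 0.3646 + 0.9335 + 0.3947) / 5 = 0.590

0.590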